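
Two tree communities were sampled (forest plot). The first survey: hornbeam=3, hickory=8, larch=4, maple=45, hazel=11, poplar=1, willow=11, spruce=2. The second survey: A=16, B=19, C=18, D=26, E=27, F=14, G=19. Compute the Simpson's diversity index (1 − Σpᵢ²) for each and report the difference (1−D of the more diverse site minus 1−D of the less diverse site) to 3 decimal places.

0.177

The first survey: N=85, proportions 0.03529, 0.09412, 0.04706, 0.52941, 0.12941, 0.01176, 0.12941, 0.02353, giving 1−D = 0.67322 (working shown to 5 dp, full precision carried).
The second survey: N=139, proportions 0.11511, 0.13669, 0.1295, 0.18705, 0.19424, 0.10072, 0.13669, giving 1−D = 0.84975.
Difference = |0.67322 − 0.84975| = 0.17653, i.e. 0.177 to 3 decimal places.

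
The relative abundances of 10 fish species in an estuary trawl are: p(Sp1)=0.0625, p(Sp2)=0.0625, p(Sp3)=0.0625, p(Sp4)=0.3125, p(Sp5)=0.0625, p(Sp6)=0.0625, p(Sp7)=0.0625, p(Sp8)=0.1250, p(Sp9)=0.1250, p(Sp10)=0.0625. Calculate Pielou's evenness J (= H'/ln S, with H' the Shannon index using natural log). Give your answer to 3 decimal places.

H' = −Σ pᵢ ln pᵢ = −((-0.17329) + (-0.17329) + (-0.17329) + (-0.36348) + (-0.17329) + (-0.17329) + (-0.17329) + (-0.25993) + (-0.25993) + (-0.17329)) = 2.09635 (working shown to 5 dp, full precision carried).
With S = 10 species, ln S = 2.30259, so J = 2.09635/2.30259 = 0.91043, i.e. 0.910 to 3 decimal places.

0.910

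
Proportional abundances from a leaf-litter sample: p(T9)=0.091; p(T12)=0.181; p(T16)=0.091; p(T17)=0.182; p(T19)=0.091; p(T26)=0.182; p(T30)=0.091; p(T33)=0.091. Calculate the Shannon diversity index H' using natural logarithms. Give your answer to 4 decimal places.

2.0201

Each pᵢ ln pᵢ term (working shown to 6 dp, full precision carried): 0.091×(-2.396896)=-0.218118, 0.181×(-1.709258)=-0.309376, 0.091×(-2.396896)=-0.218118, 0.182×(-1.703749)=-0.310082, 0.091×(-2.396896)=-0.218118, 0.182×(-1.703749)=-0.310082, 0.091×(-2.396896)=-0.218118, 0.091×(-2.396896)=-0.218118.
Sum = -2.020128, so H' = 2.0201.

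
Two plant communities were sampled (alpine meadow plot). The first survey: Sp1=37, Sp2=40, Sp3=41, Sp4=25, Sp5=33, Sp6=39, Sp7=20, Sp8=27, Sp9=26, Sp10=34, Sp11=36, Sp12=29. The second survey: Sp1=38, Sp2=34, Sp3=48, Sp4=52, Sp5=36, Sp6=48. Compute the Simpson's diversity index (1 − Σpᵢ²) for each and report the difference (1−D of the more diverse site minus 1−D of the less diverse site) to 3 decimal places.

The first survey: N=387, proportions 0.09561, 0.10336, 0.10594, 0.0646, 0.08527, 0.10078, 0.05168, 0.06977, 0.06718, 0.08786, 0.09302, 0.07494, giving 1−D = 0.91331 (working shown to 5 dp, full precision carried).
The second survey: N=256, proportions 0.14844, 0.13281, 0.1875, 0.20312, 0.14062, 0.1875, giving 1−D = 0.82898.
Difference = |0.91331 − 0.82898| = 0.08433, i.e. 0.084 to 3 decimal places.

0.084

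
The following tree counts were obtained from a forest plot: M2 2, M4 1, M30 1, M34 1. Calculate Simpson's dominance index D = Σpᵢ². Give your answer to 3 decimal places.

Total N = 2+1+1+1 = 5, so the proportions are 0.4, 0.2, 0.2, 0.2 (working shown to 5 dp, full precision carried).
D = 0.4² + 0.2² + 0.2² + 0.2² = 0.16000 + 0.04000 + 0.04000 + 0.04000 = 0.28000.
To 3 decimal places, D = 0.280.

0.280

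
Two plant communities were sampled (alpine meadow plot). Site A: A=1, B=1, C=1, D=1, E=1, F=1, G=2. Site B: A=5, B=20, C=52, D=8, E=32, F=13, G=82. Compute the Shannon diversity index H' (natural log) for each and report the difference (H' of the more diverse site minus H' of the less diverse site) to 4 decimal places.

Site A: N=8, proportions 0.125, 0.125, 0.125, 0.125, 0.125, 0.125, 0.25, giving H' = 1.906155 (working shown to 6 dp, full precision carried).
Site B: N=212, proportions 0.023585, 0.09434, 0.245283, 0.037736, 0.150943, 0.061321, 0.386792, giving H' = 1.603469.
Difference = |1.906155 − 1.603469| = 0.302686, i.e. 0.3027 to 4 decimal places.

0.3027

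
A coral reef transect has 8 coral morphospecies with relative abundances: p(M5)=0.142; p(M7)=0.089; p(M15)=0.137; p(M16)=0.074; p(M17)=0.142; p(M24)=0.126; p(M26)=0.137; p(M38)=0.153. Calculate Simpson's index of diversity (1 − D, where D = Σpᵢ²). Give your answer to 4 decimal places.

0.8695

D = 0.142² + 0.089² + 0.137² + 0.074² + 0.142² + 0.126² + 0.137² + 0.153² = 0.020164 + 0.007921 + 0.018769 + 0.005476 + 0.020164 + 0.015876 + 0.018769 + 0.023409 = 0.130548 (working shown to 6 dp, full precision carried).
So 1 − D = 0.869452, i.e. 0.8695 to 4 decimal places.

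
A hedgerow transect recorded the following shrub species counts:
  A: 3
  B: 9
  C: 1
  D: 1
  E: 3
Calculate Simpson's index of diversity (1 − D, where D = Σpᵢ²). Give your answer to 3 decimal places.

0.651

Total N = 3+9+1+1+3 = 17, so the proportions are 0.17647, 0.52941, 0.05882, 0.05882, 0.17647 (working shown to 5 dp, full precision carried).
D = 0.17647² + 0.52941² + 0.05882² + 0.05882² + 0.17647² = 0.03114 + 0.28028 + 0.00346 + 0.00346 + 0.03114 = 0.34948.
So 1 − D = 0.65052, i.e. 0.651 to 3 decimal places.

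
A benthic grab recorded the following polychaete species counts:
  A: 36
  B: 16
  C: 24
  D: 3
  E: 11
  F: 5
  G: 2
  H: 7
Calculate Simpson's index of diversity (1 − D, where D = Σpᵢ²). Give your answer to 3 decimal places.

Total N = 36+16+24+3+11+5+2+7 = 104, so the proportions are 0.34615, 0.15385, 0.23077, 0.02885, 0.10577, 0.04808, 0.01923, 0.06731 (working shown to 5 dp, full precision carried).
D = 0.34615² + 0.15385² + 0.23077² + 0.02885² + 0.10577² + 0.04808² + 0.01923² + 0.06731² = 0.11982 + 0.02367 + 0.05325 + 0.00083 + 0.01119 + 0.00231 + 0.00037 + 0.00453 = 0.21598.
So 1 − D = 0.78402, i.e. 0.784 to 3 decimal places.

0.784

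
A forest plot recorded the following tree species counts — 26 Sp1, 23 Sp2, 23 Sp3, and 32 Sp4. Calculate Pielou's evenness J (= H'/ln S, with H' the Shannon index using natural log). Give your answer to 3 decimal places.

Total N = 26+23+23+32 = 104, so the proportions are 0.25, 0.22115, 0.22115, 0.30769 (working shown to 5 dp, full precision carried).
H' = −Σ pᵢ ln pᵢ = −((-0.34657) + (-0.33370) + (-0.33370) + (-0.36266)) = 1.37663.
With S = 4 species, ln S = 1.38629, so J = 1.37663/1.38629 = 0.99303, i.e. 0.993 to 3 decimal places.

0.993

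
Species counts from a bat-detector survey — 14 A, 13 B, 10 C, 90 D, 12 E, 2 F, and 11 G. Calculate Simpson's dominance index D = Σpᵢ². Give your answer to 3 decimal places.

0.382

Total N = 14+13+10+90+12+2+11 = 152, so the proportions are 0.09211, 0.08553, 0.06579, 0.59211, 0.07895, 0.01316, 0.07237 (working shown to 5 dp, full precision carried).
D = 0.09211² + 0.08553² + 0.06579² + 0.59211² + 0.07895² + 0.01316² + 0.07237² = 0.00848 + 0.00731 + 0.00433 + 0.35059 + 0.00623 + 0.00017 + 0.00524 = 0.38236.
To 3 decimal places, D = 0.382.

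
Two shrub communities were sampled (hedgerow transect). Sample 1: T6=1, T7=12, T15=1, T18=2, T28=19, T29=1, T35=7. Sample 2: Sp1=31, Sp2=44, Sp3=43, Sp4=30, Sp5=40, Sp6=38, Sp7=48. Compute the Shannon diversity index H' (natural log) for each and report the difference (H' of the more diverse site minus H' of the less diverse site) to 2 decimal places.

Sample 1: N=43, proportions 0.0233, 0.2791, 0.0233, 0.0465, 0.4419, 0.0233, 0.1628, giving H' = 1.4177 (working shown to 4 dp, full precision carried).
Sample 2: N=274, proportions 0.1131, 0.1606, 0.1569, 0.1095, 0.146, 0.1387, 0.1752, giving H' = 1.9331.
Difference = |1.4177 − 1.9331| = 0.5154, i.e. 0.52 to 2 decimal places.

0.52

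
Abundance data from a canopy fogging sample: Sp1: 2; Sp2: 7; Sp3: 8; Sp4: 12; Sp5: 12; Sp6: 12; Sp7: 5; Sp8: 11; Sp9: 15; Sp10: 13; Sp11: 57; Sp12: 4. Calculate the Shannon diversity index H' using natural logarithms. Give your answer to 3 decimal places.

Total N = 2+7+8+12+12+12+5+11+15+13+57+4 = 158, so the proportions are 0.01266, 0.0443, 0.05063, 0.07595, 0.07595, 0.07595, 0.03165, 0.06962, 0.09494, 0.08228, 0.36076, 0.02532 (working shown to 5 dp, full precision carried).
Each pᵢ ln pᵢ term: 0.01266×(-4.36945)=-0.05531, 0.0443×(-3.11668)=-0.13808, 0.05063×(-2.98315)=-0.15105, 0.07595×(-2.57769)=-0.19577, 0.07595×(-2.57769)=-0.19577, 0.07595×(-2.57769)=-0.19577, 0.03165×(-3.45316)=-0.10928, 0.06962×(-2.66470)=-0.18552, 0.09494×(-2.35454)=-0.22353, 0.08228×(-2.49765)=-0.20550, 0.36076×(-1.01954)=-0.36781, 0.02532×(-3.67630)=-0.09307.
Sum = -2.11647, so H' = 2.116.

2.116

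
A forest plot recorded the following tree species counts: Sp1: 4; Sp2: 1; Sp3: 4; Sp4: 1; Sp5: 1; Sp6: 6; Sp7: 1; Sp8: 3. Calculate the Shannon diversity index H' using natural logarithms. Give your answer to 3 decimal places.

Total N = 4+1+4+1+1+6+1+3 = 21, so the proportions are 0.19048, 0.04762, 0.19048, 0.04762, 0.04762, 0.28571, 0.04762, 0.14286 (working shown to 5 dp, full precision carried).
Each pᵢ ln pᵢ term: 0.19048×(-1.65823)=-0.31585, 0.04762×(-3.04452)=-0.14498, 0.19048×(-1.65823)=-0.31585, 0.04762×(-3.04452)=-0.14498, 0.04762×(-3.04452)=-0.14498, 0.28571×(-1.25276)=-0.35793, 0.04762×(-3.04452)=-0.14498, 0.14286×(-1.94591)=-0.27799.
Sum = -1.84753, so H' = 1.848.

1.848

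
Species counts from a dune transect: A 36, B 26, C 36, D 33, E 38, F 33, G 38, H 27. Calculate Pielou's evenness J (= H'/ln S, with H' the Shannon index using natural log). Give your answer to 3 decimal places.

0.996

Total N = 36+26+36+33+38+33+38+27 = 267, so the proportions are 0.13483, 0.09738, 0.13483, 0.1236, 0.14232, 0.1236, 0.14232, 0.10112 (working shown to 5 dp, full precision carried).
H' = −Σ pᵢ ln pᵢ = −((-0.27017) + (-0.22681) + (-0.27017) + (-0.25841) + (-0.27748) + (-0.25841) + (-0.27748) + (-0.23172)) = 2.07063.
With S = 8 species, ln S = 2.07944, so J = 2.07063/2.07944 = 0.99576, i.e. 0.996 to 3 decimal places.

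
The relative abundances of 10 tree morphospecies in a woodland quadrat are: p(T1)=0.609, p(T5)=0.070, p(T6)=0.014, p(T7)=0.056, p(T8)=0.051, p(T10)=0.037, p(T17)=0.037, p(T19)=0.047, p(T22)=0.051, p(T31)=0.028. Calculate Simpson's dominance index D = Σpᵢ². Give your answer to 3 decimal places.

D = 0.609² + 0.07² + 0.014² + 0.056² + 0.051² + 0.037² + 0.037² + 0.047² + 0.051² + 0.028² = 0.37088 + 0.00490 + 0.00020 + 0.00314 + 0.00260 + 0.00137 + 0.00137 + 0.00221 + 0.00260 + 0.00078 = 0.39005 (working shown to 5 dp, full precision carried).
To 3 decimal places, D = 0.390.

0.390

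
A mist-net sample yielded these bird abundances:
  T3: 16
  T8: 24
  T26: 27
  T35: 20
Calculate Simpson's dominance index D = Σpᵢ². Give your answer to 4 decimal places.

0.2591

Total N = 16+24+27+20 = 87, so the proportions are 0.183908, 0.275862, 0.310345, 0.229885 (working shown to 6 dp, full precision carried).
D = 0.183908² + 0.275862² + 0.310345² + 0.229885² = 0.033822 + 0.076100 + 0.096314 + 0.052847 = 0.259083.
To 4 decimal places, D = 0.2591.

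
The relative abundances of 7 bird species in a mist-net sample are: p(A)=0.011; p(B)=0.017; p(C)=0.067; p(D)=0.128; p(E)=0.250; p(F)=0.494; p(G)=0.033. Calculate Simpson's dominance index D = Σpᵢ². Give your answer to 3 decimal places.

D = 0.011² + 0.017² + 0.067² + 0.128² + 0.25² + 0.494² + 0.033² = 0.00012 + 0.00029 + 0.00449 + 0.01638 + 0.06250 + 0.24404 + 0.00109 = 0.32891 (working shown to 5 dp, full precision carried).
To 3 decimal places, D = 0.329.

0.329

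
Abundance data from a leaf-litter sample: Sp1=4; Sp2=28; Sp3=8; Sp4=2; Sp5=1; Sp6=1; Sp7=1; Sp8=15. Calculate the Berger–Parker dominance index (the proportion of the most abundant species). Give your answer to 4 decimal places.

Total N = 4+28+8+2+1+1+1+15 = 60, so the proportions are 0.066667, 0.466667, 0.133333, 0.033333, 0.016667, 0.016667, 0.016667, 0.25 (working shown to 6 dp, full precision carried).
The largest proportion is 0.466667, i.e. d = 0.4667 to 4 decimal places.

0.4667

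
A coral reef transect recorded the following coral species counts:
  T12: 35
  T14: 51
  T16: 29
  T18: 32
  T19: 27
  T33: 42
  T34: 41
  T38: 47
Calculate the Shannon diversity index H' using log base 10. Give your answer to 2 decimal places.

Total N = 35+51+29+32+27+42+41+47 = 304, so the proportions are 0.1151, 0.1678, 0.0954, 0.1053, 0.0888, 0.1382, 0.1349, 0.1546 (working shown to 4 dp, full precision carried).
Each pᵢ log₁₀ pᵢ term: 0.1151×(-0.9388)=-0.1081, 0.1678×(-0.7753)=-0.1301, 0.0954×(-1.0205)=-0.0973, 0.1053×(-0.9777)=-0.1029, 0.0888×(-1.0515)=-0.0934, 0.1382×(-0.8596)=-0.1188, 0.1349×(-0.8701)=-0.1173, 0.1546×(-0.8108)=-0.1254.
Sum = -0.8933, so H' = 0.89.

0.89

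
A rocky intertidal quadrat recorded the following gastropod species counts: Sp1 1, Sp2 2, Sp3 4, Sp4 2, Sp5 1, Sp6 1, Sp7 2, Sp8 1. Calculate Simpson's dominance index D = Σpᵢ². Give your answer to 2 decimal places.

0.16

Total N = 1+2+4+2+1+1+2+1 = 14, so the proportions are 0.0714, 0.1429, 0.2857, 0.1429, 0.0714, 0.0714, 0.1429, 0.0714 (working shown to 4 dp, full precision carried).
D = 0.0714² + 0.1429² + 0.2857² + 0.1429² + 0.0714² + 0.0714² + 0.1429² + 0.0714² = 0.0051 + 0.0204 + 0.0816 + 0.0204 + 0.0051 + 0.0051 + 0.0204 + 0.0051 = 0.1633.
To 2 decimal places, D = 0.16.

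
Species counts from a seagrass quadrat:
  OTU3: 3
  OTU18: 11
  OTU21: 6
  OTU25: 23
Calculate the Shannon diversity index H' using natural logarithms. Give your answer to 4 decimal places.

Total N = 3+11+6+23 = 43, so the proportions are 0.069767, 0.255814, 0.139535, 0.534884 (working shown to 6 dp, full precision carried).
Each pᵢ ln pᵢ term: 0.069767×(-2.662588)=-0.185762, 0.255814×(-1.363305)=-0.348752, 0.139535×(-1.969441)=-0.274806, 0.534884×(-0.625706)=-0.334680.
Sum = -1.144000, so H' = 1.1440.

1.1440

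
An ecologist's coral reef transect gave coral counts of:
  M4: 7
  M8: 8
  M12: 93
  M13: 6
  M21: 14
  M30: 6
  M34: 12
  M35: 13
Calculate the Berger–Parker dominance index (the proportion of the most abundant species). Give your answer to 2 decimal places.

0.58

Total N = 7+8+93+6+14+6+12+13 = 159, so the proportions are 0.044, 0.0503, 0.5849, 0.0377, 0.0881, 0.0377, 0.0755, 0.0818 (working shown to 4 dp, full precision carried).
The largest proportion is 0.5849, i.e. d = 0.58 to 2 decimal places.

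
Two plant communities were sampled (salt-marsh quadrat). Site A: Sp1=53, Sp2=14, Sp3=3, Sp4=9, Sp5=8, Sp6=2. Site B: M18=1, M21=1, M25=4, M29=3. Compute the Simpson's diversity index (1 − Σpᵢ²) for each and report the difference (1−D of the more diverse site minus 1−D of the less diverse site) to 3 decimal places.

0.066

Site A: N=89, proportions 0.595506, 0.157303, 0.033708, 0.101124, 0.089888, 0.022472, giving 1−D = 0.600682 (working shown to 6 dp, full precision carried).
Site B: N=9, proportions 0.111111, 0.111111, 0.444444, 0.333333, giving 1−D = 0.666667.
Difference = |0.600682 − 0.666667| = 0.065985, i.e. 0.066 to 3 decimal places.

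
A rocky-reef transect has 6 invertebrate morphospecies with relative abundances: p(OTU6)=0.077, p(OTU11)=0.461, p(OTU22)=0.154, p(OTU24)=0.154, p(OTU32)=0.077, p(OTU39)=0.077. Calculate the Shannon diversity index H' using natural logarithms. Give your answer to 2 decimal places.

1.53

Each pᵢ ln pᵢ term (working shown to 4 dp, full precision carried): 0.077×(-2.5639)=-0.1974, 0.461×(-0.7744)=-0.3570, 0.154×(-1.8708)=-0.2881, 0.154×(-1.8708)=-0.2881, 0.077×(-2.5639)=-0.1974, 0.077×(-2.5639)=-0.1974.
Sum = -1.5255, so H' = 1.53.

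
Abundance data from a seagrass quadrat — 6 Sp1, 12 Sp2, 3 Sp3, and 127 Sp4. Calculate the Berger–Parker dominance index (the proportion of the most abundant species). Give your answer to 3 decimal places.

0.858

Total N = 6+12+3+127 = 148, so the proportions are 0.04054, 0.08108, 0.02027, 0.85811 (working shown to 5 dp, full precision carried).
The largest proportion is 0.85811, i.e. d = 0.858 to 3 decimal places.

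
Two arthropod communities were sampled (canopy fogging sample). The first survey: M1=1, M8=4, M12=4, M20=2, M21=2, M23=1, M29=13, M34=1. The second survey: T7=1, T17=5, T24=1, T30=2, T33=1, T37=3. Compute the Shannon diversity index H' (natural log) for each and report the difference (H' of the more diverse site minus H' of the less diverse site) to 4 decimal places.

The first survey: N=28, proportions 0.035714, 0.142857, 0.142857, 0.071429, 0.071429, 0.035714, 0.464286, 0.035714, giving H' = 1.646230 (working shown to 6 dp, full precision carried).
The second survey: N=13, proportions 0.076923, 0.384615, 0.076923, 0.153846, 0.076923, 0.230769, giving H' = 1.585771.
Difference = |1.646230 − 1.585771| = 0.060459, i.e. 0.0605 to 4 decimal places.

0.0605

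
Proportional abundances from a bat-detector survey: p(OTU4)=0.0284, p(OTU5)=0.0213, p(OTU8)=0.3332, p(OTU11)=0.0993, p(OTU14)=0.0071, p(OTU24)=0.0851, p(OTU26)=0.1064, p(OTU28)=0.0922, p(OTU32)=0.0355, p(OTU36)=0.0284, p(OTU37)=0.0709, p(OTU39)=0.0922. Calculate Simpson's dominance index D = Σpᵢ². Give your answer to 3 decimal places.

0.165

D = 0.0284² + 0.0213² + 0.3332² + 0.0993² + 0.0071² + 0.0851² + 0.1064² + 0.0922² + 0.0355² + 0.0284² + 0.0709² + 0.0922² = 0.00081 + 0.00045 + 0.11102 + 0.00986 + 0.00005 + 0.00724 + 0.01132 + 0.00850 + 0.00126 + 0.00081 + 0.00503 + 0.00850 = 0.16485 (working shown to 5 dp, full precision carried).
To 3 decimal places, D = 0.165.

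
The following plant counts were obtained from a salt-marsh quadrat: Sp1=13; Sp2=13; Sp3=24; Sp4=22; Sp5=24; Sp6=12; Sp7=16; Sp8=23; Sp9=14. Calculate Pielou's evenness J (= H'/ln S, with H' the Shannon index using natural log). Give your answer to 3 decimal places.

0.983

Total N = 13+13+24+22+24+12+16+23+14 = 161, so the proportions are 0.08075, 0.08075, 0.14907, 0.13665, 0.14907, 0.07453, 0.09938, 0.14286, 0.08696 (working shown to 5 dp, full precision carried).
H' = −Σ pᵢ ln pᵢ = −((-0.20319) + (-0.20319) + (-0.28373) + (-0.27197) + (-0.28373) + (-0.19353) + (-0.22945) + (-0.27799) + (-0.21238)) = 2.15916.
With S = 9 species, ln S = 2.19722, so J = 2.15916/2.19722 = 0.98268, i.e. 0.983 to 3 decimal places.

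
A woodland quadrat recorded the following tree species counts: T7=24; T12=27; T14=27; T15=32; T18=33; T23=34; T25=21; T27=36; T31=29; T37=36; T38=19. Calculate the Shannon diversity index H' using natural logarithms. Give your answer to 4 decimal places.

2.3785

Total N = 24+27+27+32+33+34+21+36+29+36+19 = 318, so the proportions are 0.075472, 0.084906, 0.084906, 0.100629, 0.103774, 0.106918, 0.066038, 0.113208, 0.091195, 0.113208, 0.059748 (working shown to 6 dp, full precision carried).
Each pᵢ ln pᵢ term: 0.075472×(-2.583998)=-0.195019, 0.084906×(-2.466215)=-0.209396, 0.084906×(-2.466215)=-0.209396, 0.100629×(-2.296315)=-0.231076, 0.103774×(-2.265544)=-0.235104, 0.106918×(-2.235691)=-0.239036, 0.066038×(-2.717529)=-0.179459, 0.113208×(-2.178532)=-0.246626, 0.091195×(-2.394756)=-0.218390, 0.113208×(-2.178532)=-0.246626, 0.059748×(-2.817612)=-0.168348.
Sum = -2.378475, so H' = 2.3785.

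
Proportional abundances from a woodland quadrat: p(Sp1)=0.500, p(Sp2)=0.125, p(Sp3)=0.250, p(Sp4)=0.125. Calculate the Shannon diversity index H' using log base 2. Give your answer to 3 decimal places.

1.750

Each pᵢ log₂ pᵢ term (working shown to 5 dp, full precision carried): 0.5×(-1.00000)=-0.50000, 0.125×(-3.00000)=-0.37500, 0.25×(-2.00000)=-0.50000, 0.125×(-3.00000)=-0.37500.
Sum = -1.75000, so H' = 1.750.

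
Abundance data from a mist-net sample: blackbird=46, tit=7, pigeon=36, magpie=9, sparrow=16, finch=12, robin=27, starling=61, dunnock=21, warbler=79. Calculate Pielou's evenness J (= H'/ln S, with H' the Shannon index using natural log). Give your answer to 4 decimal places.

Total N = 46+7+36+9+16+12+27+61+21+79 = 314, so the proportions are 0.146497, 0.022293, 0.11465, 0.028662, 0.050955, 0.038217, 0.085987, 0.194268, 0.066879, 0.251592 (working shown to 6 dp, full precision carried).
H' = −Σ pᵢ ln pᵢ = −((-0.281384) + (-0.084791) + (-0.248317) + (-0.101814) + (-0.151684) + (-0.124757) + (-0.210975) + (-0.318311) + (-0.180899) + (-0.347184)) = 2.050116.
With S = 10 species, ln S = 2.302585, so J = 2.050116/2.302585 = 0.890354, i.e. 0.8904 to 4 decimal places.

0.8904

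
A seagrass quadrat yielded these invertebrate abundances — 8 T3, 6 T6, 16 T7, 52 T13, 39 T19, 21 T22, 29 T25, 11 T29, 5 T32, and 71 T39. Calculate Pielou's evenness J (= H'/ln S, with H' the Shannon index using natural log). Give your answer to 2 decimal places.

0.87

Total N = 8+6+16+52+39+21+29+11+5+71 = 258, so the proportions are 0.031, 0.0233, 0.062, 0.2016, 0.1512, 0.0814, 0.1124, 0.0426, 0.0194, 0.2752 (working shown to 4 dp, full precision carried).
H' = −Σ pᵢ ln pᵢ = −((-0.1077) + (-0.0875) + (-0.1724) + (-0.3228) + (-0.2856) + (-0.2042) + (-0.2457) + (-0.1345) + (-0.0764) + (-0.3551)) = 1.9919.
With S = 10 species, ln S = 2.3026, so J = 1.9919/2.3026 = 0.8651, i.e. 0.87 to 2 decimal places.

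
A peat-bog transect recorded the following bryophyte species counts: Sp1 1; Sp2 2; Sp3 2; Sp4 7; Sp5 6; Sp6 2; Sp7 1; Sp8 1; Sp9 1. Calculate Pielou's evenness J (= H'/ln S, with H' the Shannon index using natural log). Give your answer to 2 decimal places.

Total N = 1+2+2+7+6+2+1+1+1 = 23, so the proportions are 0.0435, 0.087, 0.087, 0.3043, 0.2609, 0.087, 0.0435, 0.0435, 0.0435 (working shown to 4 dp, full precision carried).
H' = −Σ pᵢ ln pᵢ = −((-0.1363) + (-0.2124) + (-0.2124) + (-0.3620) + (-0.3505) + (-0.2124) + (-0.1363) + (-0.1363) + (-0.1363)) = 1.8950.
With S = 9 species, ln S = 2.1972, so J = 1.8950/2.1972 = 0.8625, i.e. 0.86 to 2 decimal places.

0.86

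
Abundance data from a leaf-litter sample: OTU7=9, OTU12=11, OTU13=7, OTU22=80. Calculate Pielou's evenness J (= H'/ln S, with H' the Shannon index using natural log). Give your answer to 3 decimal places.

0.604

Total N = 9+11+7+80 = 107, so the proportions are 0.08411, 0.1028, 0.06542, 0.74766 (working shown to 5 dp, full precision carried).
H' = −Σ pᵢ ln pᵢ = −((-0.20823) + (-0.23387) + (-0.17840) + (-0.21742)) = 0.83792.
With S = 4 species, ln S = 1.38629, so J = 0.83792/1.38629 = 0.60443, i.e. 0.604 to 3 decimal places.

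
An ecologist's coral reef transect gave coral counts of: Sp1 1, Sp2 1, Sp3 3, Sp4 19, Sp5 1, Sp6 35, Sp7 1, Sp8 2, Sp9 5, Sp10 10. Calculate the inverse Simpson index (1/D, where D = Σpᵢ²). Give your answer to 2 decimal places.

Total N = 1+1+3+19+1+35+1+2+5+10 = 78, so the proportions are 0.012821, 0.012821, 0.038462, 0.24359, 0.012821, 0.448718, 0.012821, 0.025641, 0.064103, 0.128205 (working shown to 6 dp, full precision carried).
D = 0.012821² + 0.012821² + 0.038462² + 0.24359² + 0.012821² + 0.448718² + 0.012821² + 0.025641² + 0.064103² + 0.128205² = 0.000164 + 0.000164 + 0.001479 + 0.059336 + 0.000164 + 0.201348 + 0.000164 + 0.000657 + 0.004109 + 0.016437 = 0.284024.
So 1/D = 3.5208, i.e. 3.52 to 2 decimal places.

3.52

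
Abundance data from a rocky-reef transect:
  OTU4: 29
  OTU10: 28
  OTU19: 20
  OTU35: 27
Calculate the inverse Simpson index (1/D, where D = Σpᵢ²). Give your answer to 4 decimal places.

3.9274

Total N = 29+28+20+27 = 104, so the proportions are 0.27884615, 0.26923077, 0.19230769, 0.25961538 (working shown to 8 dp, full precision carried).
D = 0.27884615² + 0.26923077² + 0.19230769² + 0.25961538² = 0.07775518 + 0.07248521 + 0.03698225 + 0.06740015 = 0.25462278.
So 1/D = 3.927378, i.e. 3.9274 to 4 decimal places.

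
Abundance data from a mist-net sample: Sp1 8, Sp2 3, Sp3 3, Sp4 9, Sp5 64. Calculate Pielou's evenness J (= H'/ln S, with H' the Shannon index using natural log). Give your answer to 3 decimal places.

Total N = 8+3+3+9+64 = 87, so the proportions are 0.09195, 0.03448, 0.03448, 0.10345, 0.73563 (working shown to 5 dp, full precision carried).
H' = −Σ pᵢ ln pᵢ = −((-0.21945) + (-0.11611) + (-0.11611) + (-0.23469) + (-0.22586)) = 0.91222.
With S = 5 species, ln S = 1.60944, so J = 0.91222/1.60944 = 0.56680, i.e. 0.567 to 3 decimal places.

0.567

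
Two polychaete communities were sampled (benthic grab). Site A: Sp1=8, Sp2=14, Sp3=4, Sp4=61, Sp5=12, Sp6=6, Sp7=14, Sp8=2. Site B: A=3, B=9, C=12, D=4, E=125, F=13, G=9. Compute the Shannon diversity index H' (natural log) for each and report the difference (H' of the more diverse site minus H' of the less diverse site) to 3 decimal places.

Site A: N=121, proportions 0.06612, 0.1157, 0.03306, 0.50413, 0.09917, 0.04959, 0.1157, 0.01653, giving H' = 1.58262 (working shown to 5 dp, full precision carried).
Site B: N=175, proportions 0.01714, 0.05143, 0.06857, 0.02286, 0.71429, 0.07429, 0.05143, giving H' = 1.07854.
Difference = |1.58262 − 1.07854| = 0.50408, i.e. 0.504 to 3 decimal places.

0.504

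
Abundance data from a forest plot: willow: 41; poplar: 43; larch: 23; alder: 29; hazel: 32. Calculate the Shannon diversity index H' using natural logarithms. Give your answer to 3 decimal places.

Total N = 41+43+23+29+32 = 168, so the proportions are 0.24405, 0.25595, 0.1369, 0.17262, 0.19048 (working shown to 5 dp, full precision carried).
Each pᵢ ln pᵢ term: 0.24405×(-1.41039)=-0.34420, 0.25595×(-1.36276)=-0.34880, 0.1369×(-1.98847)=-0.27223, 0.17262×(-1.75667)=-0.30323, 0.19048×(-1.65823)=-0.31585.
Sum = -1.58432, so H' = 1.584.

1.584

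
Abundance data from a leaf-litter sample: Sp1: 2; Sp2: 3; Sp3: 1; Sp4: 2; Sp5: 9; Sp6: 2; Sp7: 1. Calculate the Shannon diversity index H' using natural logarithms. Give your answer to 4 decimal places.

1.6342

Total N = 2+3+1+2+9+2+1 = 20, so the proportions are 0.1, 0.15, 0.05, 0.1, 0.45, 0.1, 0.05 (working shown to 6 dp, full precision carried).
Each pᵢ ln pᵢ term: 0.1×(-2.302585)=-0.230259, 0.15×(-1.897120)=-0.284568, 0.05×(-2.995732)=-0.149787, 0.1×(-2.302585)=-0.230259, 0.45×(-0.798508)=-0.359328, 0.1×(-2.302585)=-0.230259, 0.05×(-2.995732)=-0.149787.
Sum = -1.634245, so H' = 1.6342.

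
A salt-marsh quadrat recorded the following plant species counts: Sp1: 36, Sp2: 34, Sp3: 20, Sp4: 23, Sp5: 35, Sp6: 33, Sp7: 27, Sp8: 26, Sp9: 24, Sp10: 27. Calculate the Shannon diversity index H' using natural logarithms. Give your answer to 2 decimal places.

2.29

Total N = 36+34+20+23+35+33+27+26+24+27 = 285, so the proportions are 0.12632, 0.1193, 0.07018, 0.0807, 0.12281, 0.11579, 0.09474, 0.09123, 0.08421, 0.09474 (working shown to 5 dp, full precision carried).
Each pᵢ ln pᵢ term: 0.12632×(-2.06897)=-0.26134, 0.1193×(-2.12613)=-0.25364, 0.07018×(-2.65676)=-0.18644, 0.0807×(-2.51699)=-0.20313, 0.12281×(-2.09714)=-0.25754, 0.11579×(-2.15598)=-0.24964, 0.09474×(-2.35665)=-0.22326, 0.09123×(-2.39439)=-0.21844, 0.08421×(-2.47444)=-0.20837, 0.09474×(-2.35665)=-0.22326.
Sum = -2.28507, so H' = 2.29.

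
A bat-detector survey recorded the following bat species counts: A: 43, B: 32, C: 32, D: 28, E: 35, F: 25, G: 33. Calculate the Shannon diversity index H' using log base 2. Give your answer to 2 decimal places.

2.79

Total N = 43+32+32+28+35+25+33 = 228, so the proportions are 0.1886, 0.1404, 0.1404, 0.1228, 0.1535, 0.1096, 0.1447 (working shown to 4 dp, full precision carried).
Each pᵢ log₂ pᵢ term: 0.1886×(-2.4066)=-0.4539, 0.1404×(-2.8329)=-0.3976, 0.1404×(-2.8329)=-0.3976, 0.1228×(-3.0255)=-0.3716, 0.1535×(-2.7036)=-0.4150, 0.1096×(-3.1890)=-0.3497, 0.1447×(-2.7885)=-0.4036.
Sum = -2.7889, so H' = 2.79.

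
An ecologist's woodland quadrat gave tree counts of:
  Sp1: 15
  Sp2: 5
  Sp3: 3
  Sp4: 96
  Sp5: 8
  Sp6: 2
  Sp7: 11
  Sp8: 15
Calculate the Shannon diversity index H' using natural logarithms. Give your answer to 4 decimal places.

1.3327

Total N = 15+5+3+96+8+2+11+15 = 155, so the proportions are 0.096774, 0.032258, 0.019355, 0.619355, 0.051613, 0.012903, 0.070968, 0.096774 (working shown to 6 dp, full precision carried).
Each pᵢ ln pᵢ term: 0.096774×(-2.335375)=-0.226004, 0.032258×(-3.433987)=-0.110774, 0.019355×(-3.944813)=-0.076351, 0.619355×(-0.479077)=-0.296719, 0.051613×(-2.963984)=-0.152980, 0.012903×(-4.350278)=-0.056133, 0.070968×(-2.645530)=-0.187747, 0.096774×(-2.335375)=-0.226004.
Sum = -1.332711, so H' = 1.3327.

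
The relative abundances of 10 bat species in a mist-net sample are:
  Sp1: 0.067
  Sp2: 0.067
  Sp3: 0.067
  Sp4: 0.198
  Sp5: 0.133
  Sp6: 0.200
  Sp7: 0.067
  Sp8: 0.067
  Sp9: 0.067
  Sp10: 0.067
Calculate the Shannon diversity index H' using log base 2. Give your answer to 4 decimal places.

Each pᵢ log₂ pᵢ term (working shown to 6 dp, full precision carried): 0.067×(-3.899695)=-0.261280, 0.067×(-3.899695)=-0.261280, 0.067×(-3.899695)=-0.261280, 0.198×(-2.336428)=-0.462613, 0.133×(-2.910502)=-0.387097, 0.2×(-2.321928)=-0.464386, 0.067×(-3.899695)=-0.261280, 0.067×(-3.899695)=-0.261280, 0.067×(-3.899695)=-0.261280, 0.067×(-3.899695)=-0.261280.
Sum = -3.143052, so H' = 3.1431.

3.1431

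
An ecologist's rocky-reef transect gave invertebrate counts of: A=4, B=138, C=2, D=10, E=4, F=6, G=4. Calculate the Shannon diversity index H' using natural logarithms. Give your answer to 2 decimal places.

Total N = 4+138+2+10+4+6+4 = 168, so the proportions are 0.0238, 0.8214, 0.0119, 0.0595, 0.0238, 0.0357, 0.0238 (working shown to 4 dp, full precision carried).
Each pᵢ ln pᵢ term: 0.0238×(-3.7377)=-0.0890, 0.8214×(-0.1967)=-0.1616, 0.0119×(-4.4308)=-0.0527, 0.0595×(-2.8214)=-0.1679, 0.0238×(-3.7377)=-0.0890, 0.0357×(-3.3322)=-0.1190, 0.0238×(-3.7377)=-0.0890.
Sum = -0.7683, so H' = 0.77.

0.77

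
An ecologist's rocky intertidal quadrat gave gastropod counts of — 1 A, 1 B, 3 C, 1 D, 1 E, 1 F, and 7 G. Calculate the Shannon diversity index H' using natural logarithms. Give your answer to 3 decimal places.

1.580

Total N = 1+1+3+1+1+1+7 = 15, so the proportions are 0.06667, 0.06667, 0.2, 0.06667, 0.06667, 0.06667, 0.46667 (working shown to 5 dp, full precision carried).
Each pᵢ ln pᵢ term: 0.06667×(-2.70805)=-0.18054, 0.06667×(-2.70805)=-0.18054, 0.2×(-1.60944)=-0.32189, 0.06667×(-2.70805)=-0.18054, 0.06667×(-2.70805)=-0.18054, 0.06667×(-2.70805)=-0.18054, 0.46667×(-0.76214)=-0.35567.
Sum = -1.58024, so H' = 1.580.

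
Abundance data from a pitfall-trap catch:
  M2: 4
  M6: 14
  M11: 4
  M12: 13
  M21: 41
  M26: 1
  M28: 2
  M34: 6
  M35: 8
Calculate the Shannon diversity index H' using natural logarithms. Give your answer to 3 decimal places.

1.711

Total N = 4+14+4+13+41+1+2+6+8 = 93, so the proportions are 0.04301, 0.15054, 0.04301, 0.13978, 0.44086, 0.01075, 0.02151, 0.06452, 0.08602 (working shown to 5 dp, full precision carried).
Each pᵢ ln pᵢ term: 0.04301×(-3.14631)=-0.13532, 0.15054×(-1.89354)=-0.28505, 0.04301×(-3.14631)=-0.13532, 0.13978×(-1.96765)=-0.27505, 0.44086×(-0.81903)=-0.36108, 0.01075×(-4.53260)=-0.04874, 0.02151×(-3.83945)=-0.08257, 0.06452×(-2.74084)=-0.17683, 0.08602×(-2.45316)=-0.21102.
Sum = -1.71098, so H' = 1.711.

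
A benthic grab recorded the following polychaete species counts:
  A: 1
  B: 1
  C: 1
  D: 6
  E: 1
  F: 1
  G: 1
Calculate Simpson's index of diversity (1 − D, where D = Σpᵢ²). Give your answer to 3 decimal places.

0.708

Total N = 1+1+1+6+1+1+1 = 12, so the proportions are 0.08333, 0.08333, 0.08333, 0.5, 0.08333, 0.08333, 0.08333 (working shown to 5 dp, full precision carried).
D = 0.08333² + 0.08333² + 0.08333² + 0.5² + 0.08333² + 0.08333² + 0.08333² = 0.00694 + 0.00694 + 0.00694 + 0.25000 + 0.00694 + 0.00694 + 0.00694 = 0.29167.
So 1 − D = 0.70833, i.e. 0.708 to 3 decimal places.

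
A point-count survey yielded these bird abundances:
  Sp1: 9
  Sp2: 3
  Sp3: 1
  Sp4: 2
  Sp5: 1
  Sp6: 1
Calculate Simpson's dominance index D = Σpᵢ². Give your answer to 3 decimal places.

Total N = 9+3+1+2+1+1 = 17, so the proportions are 0.52941, 0.17647, 0.05882, 0.11765, 0.05882, 0.05882 (working shown to 5 dp, full precision carried).
D = 0.52941² + 0.17647² + 0.05882² + 0.11765² + 0.05882² + 0.05882² = 0.28028 + 0.03114 + 0.00346 + 0.01384 + 0.00346 + 0.00346 = 0.33564.
To 3 decimal places, D = 0.336.

0.336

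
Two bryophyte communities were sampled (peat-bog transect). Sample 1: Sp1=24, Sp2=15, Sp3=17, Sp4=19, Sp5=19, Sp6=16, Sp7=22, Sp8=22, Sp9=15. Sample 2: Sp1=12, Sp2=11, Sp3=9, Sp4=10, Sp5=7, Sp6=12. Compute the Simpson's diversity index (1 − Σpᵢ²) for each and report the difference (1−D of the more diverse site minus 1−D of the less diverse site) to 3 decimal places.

0.058

Sample 1: N=169, proportions 0.14201, 0.08876, 0.10059, 0.11243, 0.11243, 0.09467, 0.13018, 0.13018, 0.08876, giving 1−D = 0.88582 (working shown to 5 dp, full precision carried).
Sample 2: N=61, proportions 0.19672, 0.18033, 0.14754, 0.16393, 0.11475, 0.19672, giving 1−D = 0.82827.
Difference = |0.88582 − 0.82827| = 0.05755, i.e. 0.058 to 3 decimal places.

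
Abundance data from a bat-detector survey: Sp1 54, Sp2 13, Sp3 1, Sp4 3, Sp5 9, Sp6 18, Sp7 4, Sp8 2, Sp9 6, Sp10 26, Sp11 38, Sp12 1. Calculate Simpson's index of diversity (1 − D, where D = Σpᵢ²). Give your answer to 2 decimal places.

0.81

Total N = 54+13+1+3+9+18+4+2+6+26+38+1 = 175, so the proportions are 0.3086, 0.0743, 0.0057, 0.0171, 0.0514, 0.1029, 0.0229, 0.0114, 0.0343, 0.1486, 0.2171, 0.0057 (working shown to 4 dp, full precision carried).
D = 0.3086² + 0.0743² + 0.0057² + 0.0171² + 0.0514² + 0.1029² + 0.0229² + 0.0114² + 0.0343² + 0.1486² + 0.2171² + 0.0057² = 0.0952 + 0.0055 + 0.0000 + 0.0003 + 0.0026 + 0.0106 + 0.0005 + 0.0001 + 0.0012 + 0.0221 + 0.0472 + 0.0000 = 0.1854.
So 1 − D = 0.8146, i.e. 0.81 to 2 decimal places.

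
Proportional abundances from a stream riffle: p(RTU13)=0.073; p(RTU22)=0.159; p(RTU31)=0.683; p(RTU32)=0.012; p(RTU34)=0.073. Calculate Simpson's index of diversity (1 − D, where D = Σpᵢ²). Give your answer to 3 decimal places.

D = 0.073² + 0.159² + 0.683² + 0.012² + 0.073² = 0.00533 + 0.02528 + 0.46649 + 0.00014 + 0.00533 = 0.50257 (working shown to 5 dp, full precision carried).
So 1 − D = 0.49743, i.e. 0.497 to 3 decimal places.

0.497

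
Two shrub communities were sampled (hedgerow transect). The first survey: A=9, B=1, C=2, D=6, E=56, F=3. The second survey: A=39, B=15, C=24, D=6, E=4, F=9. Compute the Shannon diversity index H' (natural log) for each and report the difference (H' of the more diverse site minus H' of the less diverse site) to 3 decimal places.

0.566

The first survey: N=77, proportions 0.116883, 0.012987, 0.025974, 0.077922, 0.727273, 0.038961, giving H' = 0.959034 (working shown to 6 dp, full precision carried).
The second survey: N=97, proportions 0.402062, 0.154639, 0.247423, 0.061856, 0.041237, 0.092784, giving H' = 1.524776.
Difference = |0.959034 − 1.524776| = 0.565742, i.e. 0.566 to 3 decimal places.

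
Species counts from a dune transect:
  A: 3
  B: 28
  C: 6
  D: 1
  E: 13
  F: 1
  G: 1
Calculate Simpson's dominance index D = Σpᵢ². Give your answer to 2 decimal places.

0.36

Total N = 3+28+6+1+13+1+1 = 53, so the proportions are 0.0566, 0.5283, 0.1132, 0.0189, 0.2453, 0.0189, 0.0189 (working shown to 4 dp, full precision carried).
D = 0.0566² + 0.5283² + 0.1132² + 0.0189² + 0.2453² + 0.0189² + 0.0189² = 0.0032 + 0.2791 + 0.0128 + 0.0004 + 0.0602 + 0.0004 + 0.0004 = 0.3564.
To 2 decimal places, D = 0.36.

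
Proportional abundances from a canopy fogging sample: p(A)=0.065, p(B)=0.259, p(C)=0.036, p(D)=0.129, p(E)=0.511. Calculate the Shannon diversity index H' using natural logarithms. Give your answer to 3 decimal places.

Each pᵢ ln pᵢ term (working shown to 5 dp, full precision carried): 0.065×(-2.73337)=-0.17767, 0.259×(-1.35093)=-0.34989, 0.036×(-3.32424)=-0.11967, 0.129×(-2.04794)=-0.26418, 0.511×(-0.67139)=-0.34308.
Sum = -1.25449, so H' = 1.254.

1.254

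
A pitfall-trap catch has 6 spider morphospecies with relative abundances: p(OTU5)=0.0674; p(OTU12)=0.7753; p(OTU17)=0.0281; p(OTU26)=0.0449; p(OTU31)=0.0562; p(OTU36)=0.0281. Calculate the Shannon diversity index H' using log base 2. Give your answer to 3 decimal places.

Each pᵢ log₂ pᵢ term (working shown to 5 dp, full precision carried): 0.0674×(-3.89111)=-0.26226, 0.7753×(-0.36717)=-0.28467, 0.0281×(-5.15329)=-0.14481, 0.0449×(-4.47714)=-0.20102, 0.0562×(-4.15329)=-0.23341, 0.0281×(-5.15329)=-0.14481.
Sum = -1.27098, so H' = 1.271.

1.271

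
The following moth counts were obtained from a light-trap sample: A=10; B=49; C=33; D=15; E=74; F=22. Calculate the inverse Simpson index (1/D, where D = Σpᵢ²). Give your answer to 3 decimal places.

Total N = 10+49+33+15+74+22 = 203, so the proportions are 0.0492611, 0.2413793, 0.1625616, 0.0738916, 0.364532, 0.1083744 (working shown to 7 dp, full precision carried).
D = 0.0492611² + 0.2413793² + 0.1625616² + 0.0738916² + 0.364532² + 0.1083744² = 0.0024267 + 0.0582640 + 0.0264263 + 0.0054600 + 0.1328836 + 0.0117450 = 0.2372055.
So 1/D = 4.21575, i.e. 4.216 to 3 decimal places.

4.216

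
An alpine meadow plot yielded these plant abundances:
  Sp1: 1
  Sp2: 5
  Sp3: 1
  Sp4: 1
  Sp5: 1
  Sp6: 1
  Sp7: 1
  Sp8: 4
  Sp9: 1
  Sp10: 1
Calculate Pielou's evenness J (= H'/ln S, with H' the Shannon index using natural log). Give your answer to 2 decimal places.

0.88

Total N = 1+5+1+1+1+1+1+4+1+1 = 17, so the proportions are 0.0588, 0.2941, 0.0588, 0.0588, 0.0588, 0.0588, 0.0588, 0.2353, 0.0588, 0.0588 (working shown to 4 dp, full precision carried).
H' = −Σ pᵢ ln pᵢ = −((-0.1667) + (-0.3599) + (-0.1667) + (-0.1667) + (-0.1667) + (-0.1667) + (-0.1667) + (-0.3405) + (-0.1667) + (-0.1667)) = 2.0337.
With S = 10 species, ln S = 2.3026, so J = 2.0337/2.3026 = 0.8832, i.e. 0.88 to 2 decimal places.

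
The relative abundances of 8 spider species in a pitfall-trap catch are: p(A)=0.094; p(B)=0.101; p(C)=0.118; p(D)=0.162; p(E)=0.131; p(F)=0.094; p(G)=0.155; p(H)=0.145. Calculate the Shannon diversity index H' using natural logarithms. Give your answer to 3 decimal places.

Each pᵢ ln pᵢ term (working shown to 5 dp, full precision carried): 0.094×(-2.36446)=-0.22226, 0.101×(-2.29263)=-0.23156, 0.118×(-2.13707)=-0.25217, 0.162×(-1.82016)=-0.29487, 0.131×(-2.03256)=-0.26627, 0.094×(-2.36446)=-0.22226, 0.155×(-1.86433)=-0.28897, 0.145×(-1.93102)=-0.28000.
Sum = -2.05835, so H' = 2.058.

2.058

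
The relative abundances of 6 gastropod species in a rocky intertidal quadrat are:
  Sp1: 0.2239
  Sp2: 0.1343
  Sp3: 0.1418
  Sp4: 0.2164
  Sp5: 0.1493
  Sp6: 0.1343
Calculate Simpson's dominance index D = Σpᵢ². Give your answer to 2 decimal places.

0.18

D = 0.2239² + 0.1343² + 0.1418² + 0.2164² + 0.1493² + 0.1343² = 0.0501 + 0.0180 + 0.0201 + 0.0468 + 0.0223 + 0.0180 = 0.1754 (working shown to 4 dp, full precision carried).
To 2 decimal places, D = 0.18.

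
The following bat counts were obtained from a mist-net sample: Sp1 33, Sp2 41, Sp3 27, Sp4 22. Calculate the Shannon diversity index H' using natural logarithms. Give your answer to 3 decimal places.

1.360

Total N = 33+41+27+22 = 123, so the proportions are 0.26829, 0.33333, 0.21951, 0.17886 (working shown to 5 dp, full precision carried).
Each pᵢ ln pᵢ term: 0.26829×(-1.31568)=-0.35299, 0.33333×(-1.09861)=-0.36620, 0.21951×(-1.51635)=-0.33286, 0.17886×(-1.72114)=-0.30785.
Sum = -1.35989, so H' = 1.360.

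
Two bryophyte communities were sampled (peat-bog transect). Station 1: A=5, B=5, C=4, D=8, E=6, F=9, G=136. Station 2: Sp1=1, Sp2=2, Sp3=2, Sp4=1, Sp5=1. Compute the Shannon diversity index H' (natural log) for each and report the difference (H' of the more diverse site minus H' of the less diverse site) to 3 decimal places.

Station 1: N=173, proportions 0.0289, 0.0289, 0.02312, 0.04624, 0.03468, 0.05202, 0.78613, giving H' = 0.89363 (working shown to 5 dp, full precision carried).
Station 2: N=7, proportions 0.14286, 0.28571, 0.28571, 0.14286, 0.14286, giving H' = 1.54983.
Difference = |0.89363 − 1.54983| = 0.65620, i.e. 0.656 to 3 decimal places.

0.656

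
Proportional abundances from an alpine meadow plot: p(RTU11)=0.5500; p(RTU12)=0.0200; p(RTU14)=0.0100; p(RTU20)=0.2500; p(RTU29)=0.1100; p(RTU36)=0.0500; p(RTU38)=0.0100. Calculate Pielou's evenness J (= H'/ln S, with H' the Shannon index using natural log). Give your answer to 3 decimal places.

0.636

H' = −Σ pᵢ ln pᵢ = −((-0.32881) + (-0.07824) + (-0.04605) + (-0.34657) + (-0.24280) + (-0.14979) + (-0.04605)) = 1.23831 (working shown to 5 dp, full precision carried).
With S = 7 species, ln S = 1.94591, so J = 1.23831/1.94591 = 0.63637, i.e. 0.636 to 3 decimal places.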